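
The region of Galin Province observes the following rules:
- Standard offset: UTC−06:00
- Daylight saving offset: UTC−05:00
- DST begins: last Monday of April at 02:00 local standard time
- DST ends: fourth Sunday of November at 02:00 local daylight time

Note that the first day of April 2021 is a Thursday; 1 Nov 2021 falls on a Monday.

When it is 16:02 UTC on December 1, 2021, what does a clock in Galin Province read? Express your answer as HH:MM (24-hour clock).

10:02

1 April 2021 is a Thursday, so Mondays fall on 5, 12, 19, 26; the last is April 26.
1 November 2021 is a Monday, so the first Sunday is November 7 and the fourth is November 28.
At the standard offset (UTC−06:00), 16:02 UTC − 6h = 10:02 Galin Province standard time.
Daylight saving runs 26 April – 28 November; the standard-time date in Galin Province, December 1, 2021, is outside that window, so Galin Province is on standard time at UTC−06:00.
16:02 UTC − 6h = 10:02 local.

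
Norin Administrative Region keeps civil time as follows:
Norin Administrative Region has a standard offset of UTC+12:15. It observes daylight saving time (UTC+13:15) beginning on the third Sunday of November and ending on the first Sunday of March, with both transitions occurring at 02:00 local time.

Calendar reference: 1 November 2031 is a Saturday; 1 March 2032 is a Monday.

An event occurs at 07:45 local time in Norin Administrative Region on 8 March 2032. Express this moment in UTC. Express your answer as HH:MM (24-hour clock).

19:30

1 November 2031 is a Saturday, so the first Sunday is November 2 and the third is November 16.
1 March 2032 is a Monday, so the first Sunday is March 7.
8 March 2032 is outside the daylight-saving period (16 November 2031 – 7 March 2032), so Norin Administrative Region is on standard time, UTC+12:15.
07:45 local − 12h15m = 19:30 UTC (rolling into the previous day, 7 March 2032).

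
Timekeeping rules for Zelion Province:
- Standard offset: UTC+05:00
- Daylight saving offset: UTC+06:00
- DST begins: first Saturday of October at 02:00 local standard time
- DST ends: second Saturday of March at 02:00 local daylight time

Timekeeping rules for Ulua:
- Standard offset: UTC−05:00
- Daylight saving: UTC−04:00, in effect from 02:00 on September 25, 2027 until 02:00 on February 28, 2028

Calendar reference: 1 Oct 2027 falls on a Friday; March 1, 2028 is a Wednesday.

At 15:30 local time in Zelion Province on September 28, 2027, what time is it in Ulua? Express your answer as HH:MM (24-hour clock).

1 October 2027 is a Friday, so the first Saturday is October 2.
1 March 2028 is a Wednesday, so the first Saturday is March 4 and the second is March 11.
September 28, 2027 is outside the daylight-saving period (2 October 2027 – 11 March 2028), so Zelion Province is on standard time, UTC+05:00.
15:30 Zelion Province − 5h = 10:30 UTC.
At the standard offset (UTC−05:00), 10:30 UTC − 5h = 05:30 Ulua standard time.
The standard-time date in Ulua, September 28, 2027, falls between 25 September 2027 and 28 February 2028, so daylight saving is in effect and Ulua is at UTC−04:00.
10:30 UTC − 4h = 06:30 Ulua.

06:30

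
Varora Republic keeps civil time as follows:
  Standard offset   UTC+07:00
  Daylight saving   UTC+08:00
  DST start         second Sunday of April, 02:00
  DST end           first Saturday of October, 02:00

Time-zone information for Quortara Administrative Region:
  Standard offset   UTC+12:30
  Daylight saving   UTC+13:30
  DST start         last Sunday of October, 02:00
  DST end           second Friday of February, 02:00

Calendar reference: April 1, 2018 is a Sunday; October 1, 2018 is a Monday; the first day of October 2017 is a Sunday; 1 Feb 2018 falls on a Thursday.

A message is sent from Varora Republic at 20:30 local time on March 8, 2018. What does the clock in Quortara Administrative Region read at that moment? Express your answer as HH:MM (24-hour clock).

1 April 2018 is a Sunday, so the first Sunday is April 1 and the second is April 8.
1 October 2018 is a Monday, so the first Saturday is October 6.
March 8, 2018 is outside the daylight-saving period (8 April – 6 October), so Varora Republic is on standard time, UTC+07:00.
20:30 Varora Republic − 7h = 13:30 UTC.
1 October 2017 is a Sunday, so Sundays fall on 1, 8, 15, 22, 29; the last is October 29.
1 February 2018 is a Thursday, so the first Friday is February 2 and the second is February 9.
At the standard offset (UTC+12:30), 13:30 UTC + 12h30m = 02:00 Quortara Administrative Region standard time (rolling into the next day, 9 March 2018).
Daylight saving runs 29 October 2017 – 9 February 2018; the standard-time date in Quortara Administrative Region, March 9, 2018, is outside that window, so Quortara Administrative Region is on standard time at UTC+12:30.
13:30 UTC + 12h30m = 02:00 Quortara Administrative Region (rolling into the next day, 9 March 2018).

02:00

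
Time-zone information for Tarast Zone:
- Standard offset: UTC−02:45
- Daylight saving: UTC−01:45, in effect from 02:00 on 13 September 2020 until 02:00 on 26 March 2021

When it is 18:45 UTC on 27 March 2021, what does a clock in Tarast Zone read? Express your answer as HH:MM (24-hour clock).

At the standard offset (UTC−02:45), 18:45 UTC − 2h45m = 16:00 Tarast Zone standard time.
The standard-time date in Tarast Zone, 27 March 2021, does not fall between 13 September 2020 and 26 March 2021, so daylight saving is not in effect and Tarast Zone is at UTC−02:45.
18:45 UTC − 2h45m = 16:00 local.

16:00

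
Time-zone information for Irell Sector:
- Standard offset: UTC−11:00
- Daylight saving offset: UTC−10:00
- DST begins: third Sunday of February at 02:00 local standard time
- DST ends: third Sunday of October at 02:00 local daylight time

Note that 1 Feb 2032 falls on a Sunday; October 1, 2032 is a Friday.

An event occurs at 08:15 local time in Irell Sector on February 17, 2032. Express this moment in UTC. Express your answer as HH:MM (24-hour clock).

1 February 2032 is a Sunday, so the first Sunday is February 1 and the third is February 15.
1 October 2032 is a Friday, so the first Sunday is October 3 and the third is October 17.
February 17, 2032 lies within the daylight-saving period (15 February – 17 October), so Irell Sector is on daylight time, UTC−10:00.
08:15 local + 10h = 18:15 UTC.

18:15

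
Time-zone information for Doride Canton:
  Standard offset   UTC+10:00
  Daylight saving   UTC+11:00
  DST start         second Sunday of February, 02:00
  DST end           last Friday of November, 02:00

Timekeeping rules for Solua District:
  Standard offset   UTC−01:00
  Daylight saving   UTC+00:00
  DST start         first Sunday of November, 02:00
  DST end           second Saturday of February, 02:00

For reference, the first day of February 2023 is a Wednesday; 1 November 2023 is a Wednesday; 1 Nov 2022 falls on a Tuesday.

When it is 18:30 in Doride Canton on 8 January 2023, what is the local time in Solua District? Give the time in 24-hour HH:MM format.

1 February 2023 is a Wednesday, so the first Sunday is February 5 and the second is February 12.
1 November 2023 is a Wednesday, so Fridays fall on 3, 10, 17, 24; the last is November 24.
Daylight saving runs 12 February – 24 November; 8 January 2023 is outside that window, so Doride Canton is on standard time at UTC+10:00.
18:30 Doride Canton − 10h = 08:30 UTC.
1 November 2022 is a Tuesday, so the first Sunday is November 6.
1 February 2023 is a Wednesday, so the first Saturday is February 4 and the second is February 11.
At the standard offset (UTC−01:00), 08:30 UTC − 1h = 07:30 Solua District standard time.
The standard-time date in Solua District, 8 January 2023, falls between 6 November 2022 and 11 February 2023, so daylight saving is in effect and Solua District is at UTC+00:00.
08:30 UTC + 0h = 08:30 Solua District.

08:30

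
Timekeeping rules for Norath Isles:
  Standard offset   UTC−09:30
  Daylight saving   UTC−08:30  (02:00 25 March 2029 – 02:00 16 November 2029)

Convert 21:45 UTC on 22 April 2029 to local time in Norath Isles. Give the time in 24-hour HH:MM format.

At the standard offset (UTC−09:30), 21:45 UTC − 9h30m = 12:15 Norath Isles standard time.
Daylight saving runs 25 March – 16 November; the standard-time date in Norath Isles, 22 April 2029, is inside that window, so Norath Isles is at UTC−08:30.
21:45 UTC − 8h30m = 13:15 local.

13:15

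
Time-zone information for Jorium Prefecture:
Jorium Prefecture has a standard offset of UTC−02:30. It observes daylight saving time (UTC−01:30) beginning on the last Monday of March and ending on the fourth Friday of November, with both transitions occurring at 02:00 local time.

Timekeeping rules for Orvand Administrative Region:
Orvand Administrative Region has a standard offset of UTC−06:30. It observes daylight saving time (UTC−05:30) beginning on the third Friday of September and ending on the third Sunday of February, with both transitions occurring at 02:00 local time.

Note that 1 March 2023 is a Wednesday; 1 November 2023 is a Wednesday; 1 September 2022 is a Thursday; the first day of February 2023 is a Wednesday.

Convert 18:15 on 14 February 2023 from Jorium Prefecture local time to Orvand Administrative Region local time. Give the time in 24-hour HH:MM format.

15:15

1 March 2023 is a Wednesday, so Mondays fall on 6, 13, 20, 27; the last is March 27.
1 November 2023 is a Wednesday, so the first Friday is November 3 and the fourth is November 24.
14 February 2023 does not fall between 27 March and 24 November, so daylight saving is not in effect and Jorium Prefecture is at UTC−02:30.
18:15 Jorium Prefecture + 2h30m = 20:45 UTC.
1 September 2022 is a Thursday, so the first Friday is September 2 and the third is September 16.
1 February 2023 is a Wednesday, so the first Sunday is February 5 and the third is February 19.
At the standard offset (UTC−06:30), 20:45 UTC − 6h30m = 14:15 Orvand Administrative Region standard time.
The standard-time date in Orvand Administrative Region, 14 February 2023, lies within the daylight-saving period (16 September 2022 – 19 February 2023), so Orvand Administrative Region is on daylight time, UTC−05:30.
20:45 UTC − 5h30m = 15:15 Orvand Administrative Region.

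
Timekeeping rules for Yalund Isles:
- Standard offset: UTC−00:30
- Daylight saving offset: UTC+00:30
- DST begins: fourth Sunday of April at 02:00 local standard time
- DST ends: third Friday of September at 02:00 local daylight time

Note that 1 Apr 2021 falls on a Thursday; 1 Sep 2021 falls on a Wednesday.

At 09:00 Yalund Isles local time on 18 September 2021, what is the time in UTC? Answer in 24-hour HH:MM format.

09:30

1 April 2021 is a Thursday, so the first Sunday is April 4 and the fourth is April 25.
1 September 2021 is a Wednesday, so the first Friday is September 3 and the third is September 17.
18 September 2021 does not fall between 25 April and 17 September, so daylight saving is not in effect and Yalund Isles is at UTC−00:30.
09:00 local + 0h30m = 09:30 UTC.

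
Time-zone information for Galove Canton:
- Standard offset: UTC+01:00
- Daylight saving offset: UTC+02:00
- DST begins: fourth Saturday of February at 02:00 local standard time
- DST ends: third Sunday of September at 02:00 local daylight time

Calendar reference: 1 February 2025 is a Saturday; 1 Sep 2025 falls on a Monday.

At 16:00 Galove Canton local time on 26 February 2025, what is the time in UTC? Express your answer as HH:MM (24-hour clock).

1 February 2025 is a Saturday, so the first Saturday is February 1 and the fourth is February 22.
1 September 2025 is a Monday, so the first Sunday is September 7 and the third is September 21.
26 February 2025 falls between 22 February and 21 September, so daylight saving is in effect and Galove Canton is at UTC+02:00.
16:00 local − 2h = 14:00 UTC.

14:00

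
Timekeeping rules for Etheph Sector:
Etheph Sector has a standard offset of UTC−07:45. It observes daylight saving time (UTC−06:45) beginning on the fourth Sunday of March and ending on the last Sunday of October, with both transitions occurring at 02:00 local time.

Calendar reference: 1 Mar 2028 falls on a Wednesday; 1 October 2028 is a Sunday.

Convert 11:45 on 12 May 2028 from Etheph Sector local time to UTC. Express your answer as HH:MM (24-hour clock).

1 March 2028 is a Wednesday, so the first Sunday is March 5 and the fourth is March 26.
1 October 2028 is a Sunday, so Sundays fall on 1, 8, 15, 22, 29; the last is October 29.
Daylight saving runs 26 March – 29 October; 12 May 2028 is inside that window, so Etheph Sector is at UTC−06:45.
11:45 local + 6h45m = 18:30 UTC.

18:30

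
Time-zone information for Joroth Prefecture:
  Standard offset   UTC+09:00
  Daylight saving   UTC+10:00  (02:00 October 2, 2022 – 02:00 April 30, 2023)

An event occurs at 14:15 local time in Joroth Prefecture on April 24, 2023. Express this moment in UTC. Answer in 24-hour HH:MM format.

04:15

Daylight saving runs 2 October 2022 – 30 April 2023; April 24, 2023 is inside that window, so Joroth Prefecture is at UTC+10:00.
14:15 local − 10h = 04:15 UTC.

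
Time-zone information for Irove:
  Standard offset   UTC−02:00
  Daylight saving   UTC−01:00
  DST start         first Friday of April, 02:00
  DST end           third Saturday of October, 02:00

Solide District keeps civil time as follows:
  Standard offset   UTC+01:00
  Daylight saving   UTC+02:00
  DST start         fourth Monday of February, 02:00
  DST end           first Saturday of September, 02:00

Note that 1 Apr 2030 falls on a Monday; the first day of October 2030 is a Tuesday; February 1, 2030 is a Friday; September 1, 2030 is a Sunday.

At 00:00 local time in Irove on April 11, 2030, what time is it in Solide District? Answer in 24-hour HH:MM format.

03:00

1 April 2030 is a Monday, so the first Friday is April 5.
1 October 2030 is a Tuesday, so the first Saturday is October 5 and the third is October 19.
April 11, 2030 falls between 5 April and 19 October, so daylight saving is in effect and Irove is at UTC−01:00.
00:00 Irove + 1h = 01:00 UTC.
1 February 2030 is a Friday, so the first Monday is February 4 and the fourth is February 25.
1 September 2030 is a Sunday, so the first Saturday is September 7.
At the standard offset (UTC+01:00), 01:00 UTC + 1h = 02:00 Solide District standard time.
Daylight saving runs 25 February – 7 September; the standard-time date in Solide District, April 11, 2030, is inside that window, so Solide District is at UTC+02:00.
01:00 UTC + 2h = 03:00 Solide District.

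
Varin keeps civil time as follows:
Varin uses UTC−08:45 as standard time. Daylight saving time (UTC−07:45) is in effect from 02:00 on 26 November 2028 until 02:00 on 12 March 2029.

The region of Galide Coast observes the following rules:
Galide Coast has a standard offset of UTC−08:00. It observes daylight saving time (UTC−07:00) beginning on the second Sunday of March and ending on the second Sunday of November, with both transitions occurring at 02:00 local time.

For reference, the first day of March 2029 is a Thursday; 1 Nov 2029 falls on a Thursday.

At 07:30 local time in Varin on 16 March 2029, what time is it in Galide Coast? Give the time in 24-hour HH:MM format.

09:15

Daylight saving runs 26 November 2028 – 12 March 2029; 16 March 2029 is outside that window, so Varin is on standard time at UTC−08:45.
07:30 Varin + 8h45m = 16:15 UTC.
1 March 2029 is a Thursday, so the first Sunday is March 4 and the second is March 11.
1 November 2029 is a Thursday, so the first Sunday is November 4 and the second is November 11.
At the standard offset (UTC−08:00), 16:15 UTC − 8h = 08:15 Galide Coast standard time.
Daylight saving runs 11 March – 11 November; the standard-time date in Galide Coast, 16 March 2029, is inside that window, so Galide Coast is at UTC−07:00.
16:15 UTC − 7h = 09:15 Galide Coast.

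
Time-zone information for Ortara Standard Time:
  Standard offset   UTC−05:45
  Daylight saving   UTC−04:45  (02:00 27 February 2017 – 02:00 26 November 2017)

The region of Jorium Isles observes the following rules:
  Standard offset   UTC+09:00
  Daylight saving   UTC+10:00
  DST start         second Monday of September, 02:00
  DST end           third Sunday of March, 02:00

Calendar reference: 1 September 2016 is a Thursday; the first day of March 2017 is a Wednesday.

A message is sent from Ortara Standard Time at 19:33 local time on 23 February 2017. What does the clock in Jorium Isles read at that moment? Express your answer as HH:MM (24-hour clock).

Daylight saving runs 27 February – 26 November; 23 February 2017 is outside that window, so Ortara Standard Time is on standard time at UTC−05:45.
19:33 Ortara Standard Time + 5h45m = 01:18 UTC (rolling into the next day, 24 February 2017).
1 September 2016 is a Thursday, so the first Monday is September 5 and the second is September 12.
1 March 2017 is a Wednesday, so the first Sunday is March 5 and the third is March 19.
At the standard offset (UTC+09:00), 01:18 UTC + 9h = 10:18 Jorium Isles standard time.
Daylight saving runs 12 September 2016 – 19 March 2017; the standard-time date in Jorium Isles, 24 February 2017, is inside that window, so Jorium Isles is at UTC+10:00.
01:18 UTC + 10h = 11:18 Jorium Isles.

11:18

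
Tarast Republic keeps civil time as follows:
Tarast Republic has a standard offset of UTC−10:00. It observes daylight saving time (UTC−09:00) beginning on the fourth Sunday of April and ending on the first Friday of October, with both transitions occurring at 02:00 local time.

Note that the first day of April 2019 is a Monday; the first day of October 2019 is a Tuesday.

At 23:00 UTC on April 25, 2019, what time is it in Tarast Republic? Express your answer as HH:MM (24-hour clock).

13:00

1 April 2019 is a Monday, so the first Sunday is April 7 and the fourth is April 28.
1 October 2019 is a Tuesday, so the first Friday is October 4.
At the standard offset (UTC−10:00), 23:00 UTC − 10h = 13:00 Tarast Republic standard time.
The standard-time date in Tarast Republic, April 25, 2019, is outside the daylight-saving period (28 April – 4 October), so Tarast Republic is on standard time, UTC−10:00.
23:00 UTC − 10h = 13:00 local.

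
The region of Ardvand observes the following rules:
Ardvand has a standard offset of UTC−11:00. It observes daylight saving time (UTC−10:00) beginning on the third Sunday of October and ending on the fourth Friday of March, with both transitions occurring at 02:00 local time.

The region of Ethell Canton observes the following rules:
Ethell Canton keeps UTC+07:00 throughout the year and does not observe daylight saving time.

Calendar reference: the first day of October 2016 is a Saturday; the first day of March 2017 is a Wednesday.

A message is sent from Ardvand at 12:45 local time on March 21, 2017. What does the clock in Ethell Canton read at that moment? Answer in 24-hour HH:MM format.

1 October 2016 is a Saturday, so the first Sunday is October 2 and the third is October 16.
1 March 2017 is a Wednesday, so the first Friday is March 3 and the fourth is March 24.
March 21, 2017 falls between 16 October 2016 and 24 March 2017, so daylight saving is in effect and Ardvand is at UTC−10:00.
12:45 Ardvand + 10h = 22:45 UTC.
Ethell Canton stays on UTC+07:00 all year.
22:45 UTC + 7h = 05:45 Ethell Canton (rolling into the next day, 22 March 2017).

05:45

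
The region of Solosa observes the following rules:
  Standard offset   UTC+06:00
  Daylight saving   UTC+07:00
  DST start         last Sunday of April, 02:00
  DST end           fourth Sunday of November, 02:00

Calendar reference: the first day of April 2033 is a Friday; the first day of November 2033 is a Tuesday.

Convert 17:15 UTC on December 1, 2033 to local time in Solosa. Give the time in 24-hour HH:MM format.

23:15

1 April 2033 is a Friday, so Sundays fall on 3, 10, 17, 24; the last is April 24.
1 November 2033 is a Tuesday, so the first Sunday is November 6 and the fourth is November 27.
At the standard offset (UTC+06:00), 17:15 UTC + 6h = 23:15 Solosa standard time.
The standard-time date in Solosa, December 1, 2033, does not fall between 24 April and 27 November, so daylight saving is not in effect and Solosa is at UTC+06:00.
17:15 UTC + 6h = 23:15 local.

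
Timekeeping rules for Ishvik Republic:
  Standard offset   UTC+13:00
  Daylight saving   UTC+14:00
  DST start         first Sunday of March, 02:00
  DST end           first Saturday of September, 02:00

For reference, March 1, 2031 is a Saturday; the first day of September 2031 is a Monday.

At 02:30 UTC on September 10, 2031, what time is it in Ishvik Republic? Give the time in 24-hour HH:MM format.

1 March 2031 is a Saturday, so the first Sunday is March 2.
1 September 2031 is a Monday, so the first Saturday is September 6.
At the standard offset (UTC+13:00), 02:30 UTC + 13h = 15:30 Ishvik Republic standard time.
Daylight saving runs 2 March – 6 September; the standard-time date in Ishvik Republic, September 10, 2031, is outside that window, so Ishvik Republic is on standard time at UTC+13:00.
02:30 UTC + 13h = 15:30 local.

15:30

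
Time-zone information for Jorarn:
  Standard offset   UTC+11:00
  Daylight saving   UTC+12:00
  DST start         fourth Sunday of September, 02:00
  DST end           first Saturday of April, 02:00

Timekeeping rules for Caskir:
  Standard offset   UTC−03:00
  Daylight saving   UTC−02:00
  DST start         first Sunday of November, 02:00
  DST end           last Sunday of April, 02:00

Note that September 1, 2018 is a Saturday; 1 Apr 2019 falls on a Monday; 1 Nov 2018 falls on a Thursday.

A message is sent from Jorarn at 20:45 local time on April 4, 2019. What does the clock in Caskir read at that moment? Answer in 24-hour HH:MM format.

1 September 2018 is a Saturday, so the first Sunday is September 2 and the fourth is September 23.
1 April 2019 is a Monday, so the first Saturday is April 6.
Daylight saving runs 23 September 2018 – 6 April 2019; April 4, 2019 is inside that window, so Jorarn is at UTC+12:00.
20:45 Jorarn − 12h = 08:45 UTC.
1 November 2018 is a Thursday, so the first Sunday is November 4.
1 April 2019 is a Monday, so Sundays fall on 7, 14, 21, 28; the last is April 28.
At the standard offset (UTC−03:00), 08:45 UTC − 3h = 05:45 Caskir standard time.
The standard-time date in Caskir, April 4, 2019, lies within the daylight-saving period (4 November 2018 – 28 April 2019), so Caskir is on daylight time, UTC−02:00.
08:45 UTC − 2h = 06:45 Caskir.

06:45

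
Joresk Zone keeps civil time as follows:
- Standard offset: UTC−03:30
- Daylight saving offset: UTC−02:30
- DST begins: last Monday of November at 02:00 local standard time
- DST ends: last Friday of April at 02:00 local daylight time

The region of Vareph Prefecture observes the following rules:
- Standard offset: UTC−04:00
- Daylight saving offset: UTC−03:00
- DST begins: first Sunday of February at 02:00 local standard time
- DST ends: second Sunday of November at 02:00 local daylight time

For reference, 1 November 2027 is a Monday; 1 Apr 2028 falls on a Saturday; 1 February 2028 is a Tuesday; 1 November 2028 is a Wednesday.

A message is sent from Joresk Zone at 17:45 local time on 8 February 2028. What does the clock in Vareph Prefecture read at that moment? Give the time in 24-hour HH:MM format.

17:15

1 November 2027 is a Monday, so Mondays fall on 1, 8, 15, 22, 29; the last is November 29.
1 April 2028 is a Saturday, so Fridays fall on 7, 14, 21, 28; the last is April 28.
Daylight saving runs 29 November 2027 – 28 April 2028; 8 February 2028 is inside that window, so Joresk Zone is at UTC−02:30.
17:45 Joresk Zone + 2h30m = 20:15 UTC.
1 February 2028 is a Tuesday, so the first Sunday is February 6.
1 November 2028 is a Wednesday, so the first Sunday is November 5 and the second is November 12.
At the standard offset (UTC−04:00), 20:15 UTC − 4h = 16:15 Vareph Prefecture standard time.
Daylight saving runs 6 February – 12 November; the standard-time date in Vareph Prefecture, 8 February 2028, is inside that window, so Vareph Prefecture is at UTC−03:00.
20:15 UTC − 3h = 17:15 Vareph Prefecture.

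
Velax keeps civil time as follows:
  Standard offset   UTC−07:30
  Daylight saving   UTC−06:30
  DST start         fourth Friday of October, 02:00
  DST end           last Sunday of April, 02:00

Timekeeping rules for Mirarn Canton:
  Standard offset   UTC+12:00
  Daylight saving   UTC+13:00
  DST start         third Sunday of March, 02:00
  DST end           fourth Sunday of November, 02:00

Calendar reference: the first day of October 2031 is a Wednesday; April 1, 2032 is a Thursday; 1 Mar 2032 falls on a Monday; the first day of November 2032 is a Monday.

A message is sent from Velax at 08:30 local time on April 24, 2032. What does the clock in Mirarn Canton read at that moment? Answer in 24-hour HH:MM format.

1 October 2031 is a Wednesday, so the first Friday is October 3 and the fourth is October 24.
1 April 2032 is a Thursday, so Sundays fall on 4, 11, 18, 25; the last is April 25.
April 24, 2032 lies within the daylight-saving period (24 October 2031 – 25 April 2032), so Velax is on daylight time, UTC−06:30.
08:30 Velax + 6h30m = 15:00 UTC.
1 March 2032 is a Monday, so the first Sunday is March 7 and the third is March 21.
1 November 2032 is a Monday, so the first Sunday is November 7 and the fourth is November 28.
At the standard offset (UTC+12:00), 15:00 UTC + 12h = 03:00 Mirarn Canton standard time (rolling into the next day, 25 April 2032).
The standard-time date in Mirarn Canton, April 25, 2032, lies within the daylight-saving period (21 March – 28 November), so Mirarn Canton is on daylight time, UTC+13:00.
15:00 UTC + 13h = 04:00 Mirarn Canton (rolling into the next day, 25 April 2032).

04:00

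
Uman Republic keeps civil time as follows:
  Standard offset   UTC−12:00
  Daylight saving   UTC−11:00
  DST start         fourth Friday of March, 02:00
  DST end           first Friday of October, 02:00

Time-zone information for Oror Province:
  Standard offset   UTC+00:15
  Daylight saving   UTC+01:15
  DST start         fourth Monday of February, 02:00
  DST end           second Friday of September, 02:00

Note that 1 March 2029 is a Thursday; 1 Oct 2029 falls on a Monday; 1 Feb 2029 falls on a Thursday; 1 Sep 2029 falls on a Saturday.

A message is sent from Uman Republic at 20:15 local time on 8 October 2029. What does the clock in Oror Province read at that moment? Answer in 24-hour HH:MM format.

1 March 2029 is a Thursday, so the first Friday is March 2 and the fourth is March 23.
1 October 2029 is a Monday, so the first Friday is October 5.
Daylight saving runs 23 March – 5 October; 8 October 2029 is outside that window, so Uman Republic is on standard time at UTC−12:00.
20:15 Uman Republic + 12h = 08:15 UTC (rolling into the next day, 9 October 2029).
1 February 2029 is a Thursday, so the first Monday is February 5 and the fourth is February 26.
1 September 2029 is a Saturday, so the first Friday is September 7 and the second is September 14.
At the standard offset (UTC+00:15), 08:15 UTC + 0h15m = 08:30 Oror Province standard time.
The standard-time date in Oror Province, 9 October 2029, is outside the daylight-saving period (26 February – 14 September), so Oror Province is on standard time, UTC+00:15.
08:15 UTC + 0h15m = 08:30 Oror Province.

08:30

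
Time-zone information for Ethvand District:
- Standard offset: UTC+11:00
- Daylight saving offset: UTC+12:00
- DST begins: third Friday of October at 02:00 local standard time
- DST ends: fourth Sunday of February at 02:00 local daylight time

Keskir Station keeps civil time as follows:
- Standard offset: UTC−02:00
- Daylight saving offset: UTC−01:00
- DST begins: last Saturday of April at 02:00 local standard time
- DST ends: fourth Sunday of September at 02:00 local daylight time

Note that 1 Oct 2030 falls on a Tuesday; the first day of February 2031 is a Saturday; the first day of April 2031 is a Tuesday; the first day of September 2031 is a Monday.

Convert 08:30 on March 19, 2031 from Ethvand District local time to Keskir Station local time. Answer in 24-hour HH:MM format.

19:30

1 October 2030 is a Tuesday, so the first Friday is October 4 and the third is October 18.
1 February 2031 is a Saturday, so the first Sunday is February 2 and the fourth is February 23.
Daylight saving runs 18 October 2030 – 23 February 2031; March 19, 2031 is outside that window, so Ethvand District is on standard time at UTC+11:00.
08:30 Ethvand District − 11h = 21:30 UTC (rolling into the previous day, 18 March 2031).
1 April 2031 is a Tuesday, so Saturdays fall on 5, 12, 19, 26; the last is April 26.
1 September 2031 is a Monday, so the first Sunday is September 7 and the fourth is September 28.
At the standard offset (UTC−02:00), 21:30 UTC − 2h = 19:30 Keskir Station standard time.
The standard-time date in Keskir Station, March 18, 2031, is outside the daylight-saving period (26 April – 28 September), so Keskir Station is on standard time, UTC−02:00.
21:30 UTC − 2h = 19:30 Keskir Station.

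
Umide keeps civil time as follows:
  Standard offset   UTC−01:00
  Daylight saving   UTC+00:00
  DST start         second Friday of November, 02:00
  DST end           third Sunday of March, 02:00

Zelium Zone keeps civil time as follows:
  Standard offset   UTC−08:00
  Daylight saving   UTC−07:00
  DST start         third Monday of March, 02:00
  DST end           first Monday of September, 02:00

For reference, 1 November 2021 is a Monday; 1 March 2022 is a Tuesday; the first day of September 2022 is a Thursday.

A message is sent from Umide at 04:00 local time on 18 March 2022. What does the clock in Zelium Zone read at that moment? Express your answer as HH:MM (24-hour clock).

1 November 2021 is a Monday, so the first Friday is November 5 and the second is November 12.
1 March 2022 is a Tuesday, so the first Sunday is March 6 and the third is March 20.
18 March 2022 falls between 12 November 2021 and 20 March 2022, so daylight saving is in effect and Umide is at UTC+00:00.
04:00 Umide − 0h = 04:00 UTC.
1 March 2022 is a Tuesday, so the first Monday is March 7 and the third is March 21.
1 September 2022 is a Thursday, so the first Monday is September 5.
At the standard offset (UTC−08:00), 04:00 UTC − 8h = 20:00 Zelium Zone standard time (rolling into the previous day, 17 March 2022).
Daylight saving runs 21 March – 5 September; the standard-time date in Zelium Zone, 17 March 2022, is outside that window, so Zelium Zone is on standard time at UTC−08:00.
04:00 UTC − 8h = 20:00 Zelium Zone (rolling into the previous day, 17 March 2022).

20:00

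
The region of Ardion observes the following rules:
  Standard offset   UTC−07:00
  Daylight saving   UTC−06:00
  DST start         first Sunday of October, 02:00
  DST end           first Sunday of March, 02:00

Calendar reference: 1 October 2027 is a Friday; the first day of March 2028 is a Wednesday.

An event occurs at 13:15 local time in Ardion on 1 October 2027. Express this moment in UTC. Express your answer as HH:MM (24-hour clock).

20:15

1 October 2027 is a Friday, so the first Sunday is October 3.
1 March 2028 is a Wednesday, so the first Sunday is March 5.
1 October 2027 does not fall between 3 October 2027 and 5 March 2028, so daylight saving is not in effect and Ardion is at UTC−07:00.
13:15 local + 7h = 20:15 UTC.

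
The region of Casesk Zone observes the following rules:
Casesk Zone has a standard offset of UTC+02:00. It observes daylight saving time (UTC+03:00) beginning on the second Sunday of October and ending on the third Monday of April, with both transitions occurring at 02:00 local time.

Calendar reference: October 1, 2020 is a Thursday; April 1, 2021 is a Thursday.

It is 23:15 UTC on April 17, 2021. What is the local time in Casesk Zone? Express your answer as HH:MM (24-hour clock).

02:15

1 October 2020 is a Thursday, so the first Sunday is October 4 and the second is October 11.
1 April 2021 is a Thursday, so the first Monday is April 5 and the third is April 19.
At the standard offset (UTC+02:00), 23:15 UTC + 2h = 01:15 Casesk Zone standard time (rolling into the next day, 18 April 2021).
The standard-time date in Casesk Zone, April 18, 2021, lies within the daylight-saving period (11 October 2020 – 19 April 2021), so Casesk Zone is on daylight time, UTC+03:00.
23:15 UTC + 3h = 02:15 local (rolling into the next day, 18 April 2021).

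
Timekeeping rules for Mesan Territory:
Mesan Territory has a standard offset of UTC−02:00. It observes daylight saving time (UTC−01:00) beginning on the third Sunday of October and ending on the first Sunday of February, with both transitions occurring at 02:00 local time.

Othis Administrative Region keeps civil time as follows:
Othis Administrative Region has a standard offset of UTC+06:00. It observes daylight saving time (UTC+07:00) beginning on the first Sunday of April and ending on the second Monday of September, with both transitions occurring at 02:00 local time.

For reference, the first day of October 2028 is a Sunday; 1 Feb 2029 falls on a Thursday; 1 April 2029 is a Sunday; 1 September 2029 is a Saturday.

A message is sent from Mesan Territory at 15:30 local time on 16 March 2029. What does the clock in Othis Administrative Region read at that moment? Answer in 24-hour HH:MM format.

1 October 2028 is a Sunday, so the first Sunday is October 1 and the third is October 15.
1 February 2029 is a Thursday, so the first Sunday is February 4.
16 March 2029 is outside the daylight-saving period (15 October 2028 – 4 February 2029), so Mesan Territory is on standard time, UTC−02:00.
15:30 Mesan Territory + 2h = 17:30 UTC.
1 April 2029 is a Sunday, so the first Sunday is April 1.
1 September 2029 is a Saturday, so the first Monday is September 3 and the second is September 10.
At the standard offset (UTC+06:00), 17:30 UTC + 6h = 23:30 Othis Administrative Region standard time.
The standard-time date in Othis Administrative Region, 16 March 2029, is outside the daylight-saving period (1 April – 10 September), so Othis Administrative Region is on standard time, UTC+06:00.
17:30 UTC + 6h = 23:30 Othis Administrative Region.

23:30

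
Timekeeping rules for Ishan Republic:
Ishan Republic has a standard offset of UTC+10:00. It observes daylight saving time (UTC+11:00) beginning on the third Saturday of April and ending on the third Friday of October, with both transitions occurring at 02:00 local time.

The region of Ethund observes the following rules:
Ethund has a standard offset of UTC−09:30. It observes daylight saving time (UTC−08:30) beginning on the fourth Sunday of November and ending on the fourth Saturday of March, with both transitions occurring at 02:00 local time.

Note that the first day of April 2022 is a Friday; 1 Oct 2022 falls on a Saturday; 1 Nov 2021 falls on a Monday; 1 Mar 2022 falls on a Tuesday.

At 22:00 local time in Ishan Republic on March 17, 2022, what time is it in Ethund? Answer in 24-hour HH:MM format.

03:30

1 April 2022 is a Friday, so the first Saturday is April 2 and the third is April 16.
1 October 2022 is a Saturday, so the first Friday is October 7 and the third is October 21.
March 17, 2022 is outside the daylight-saving period (16 April – 21 October), so Ishan Republic is on standard time, UTC+10:00.
22:00 Ishan Republic − 10h = 12:00 UTC.
1 November 2021 is a Monday, so the first Sunday is November 7 and the fourth is November 28.
1 March 2022 is a Tuesday, so the first Saturday is March 5 and the fourth is March 26.
At the standard offset (UTC−09:30), 12:00 UTC − 9h30m = 02:30 Ethund standard time.
The standard-time date in Ethund, March 17, 2022, falls between 28 November 2021 and 26 March 2022, so daylight saving is in effect and Ethund is at UTC−08:30.
12:00 UTC − 8h30m = 03:30 Ethund.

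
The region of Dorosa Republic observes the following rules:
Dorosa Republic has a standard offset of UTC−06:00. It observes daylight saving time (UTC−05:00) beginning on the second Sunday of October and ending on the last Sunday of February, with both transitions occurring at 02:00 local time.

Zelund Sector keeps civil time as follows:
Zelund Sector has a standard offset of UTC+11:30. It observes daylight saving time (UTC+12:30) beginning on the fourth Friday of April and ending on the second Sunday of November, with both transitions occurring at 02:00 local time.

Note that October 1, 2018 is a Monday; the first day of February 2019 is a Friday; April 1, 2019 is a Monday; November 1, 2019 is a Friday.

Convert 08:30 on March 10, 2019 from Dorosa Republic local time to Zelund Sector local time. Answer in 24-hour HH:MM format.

1 October 2018 is a Monday, so the first Sunday is October 7 and the second is October 14.
1 February 2019 is a Friday, so Sundays fall on 3, 10, 17, 24; the last is February 24.
March 10, 2019 does not fall between 14 October 2018 and 24 February 2019, so daylight saving is not in effect and Dorosa Republic is at UTC−06:00.
08:30 Dorosa Republic + 6h = 14:30 UTC.
1 April 2019 is a Monday, so the first Friday is April 5 and the fourth is April 26.
1 November 2019 is a Friday, so the first Sunday is November 3 and the second is November 10.
At the standard offset (UTC+11:30), 14:30 UTC + 11h30m = 02:00 Zelund Sector standard time (rolling into the next day, 11 March 2019).
The standard-time date in Zelund Sector, March 11, 2019, does not fall between 26 April and 10 November, so daylight saving is not in effect and Zelund Sector is at UTC+11:30.
14:30 UTC + 11h30m = 02:00 Zelund Sector (rolling into the next day, 11 March 2019).

02:00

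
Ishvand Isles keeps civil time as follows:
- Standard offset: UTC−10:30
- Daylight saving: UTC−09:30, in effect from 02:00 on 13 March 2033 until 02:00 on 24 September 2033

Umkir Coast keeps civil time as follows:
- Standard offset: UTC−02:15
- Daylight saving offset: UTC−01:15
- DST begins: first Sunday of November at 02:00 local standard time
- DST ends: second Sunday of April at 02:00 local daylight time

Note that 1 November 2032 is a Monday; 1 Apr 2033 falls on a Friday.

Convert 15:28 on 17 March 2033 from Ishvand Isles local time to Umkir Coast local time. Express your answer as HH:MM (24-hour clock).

23:43

Daylight saving runs 13 March – 24 September; 17 March 2033 is inside that window, so Ishvand Isles is at UTC−09:30.
15:28 Ishvand Isles + 9h30m = 00:58 UTC (rolling into the next day, 18 March 2033).
1 November 2032 is a Monday, so the first Sunday is November 7.
1 April 2033 is a Friday, so the first Sunday is April 3 and the second is April 10.
At the standard offset (UTC−02:15), 00:58 UTC − 2h15m = 22:43 Umkir Coast standard time (rolling into the previous day, 17 March 2033).
The standard-time date in Umkir Coast, 17 March 2033, falls between 7 November 2032 and 10 April 2033, so daylight saving is in effect and Umkir Coast is at UTC−01:15.
00:58 UTC − 1h15m = 23:43 Umkir Coast (rolling into the previous day, 17 March 2033).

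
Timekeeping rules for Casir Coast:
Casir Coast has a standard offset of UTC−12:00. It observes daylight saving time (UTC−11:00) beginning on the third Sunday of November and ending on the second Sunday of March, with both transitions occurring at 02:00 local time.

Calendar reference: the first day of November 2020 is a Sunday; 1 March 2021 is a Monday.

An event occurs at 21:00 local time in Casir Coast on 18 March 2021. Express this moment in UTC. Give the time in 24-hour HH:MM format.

1 November 2020 is a Sunday, so the first Sunday is November 1 and the third is November 15.
1 March 2021 is a Monday, so the first Sunday is March 7 and the second is March 14.
18 March 2021 does not fall between 15 November 2020 and 14 March 2021, so daylight saving is not in effect and Casir Coast is at UTC−12:00.
21:00 local + 12h = 09:00 UTC (rolling into the next day, 19 March 2021).

09:00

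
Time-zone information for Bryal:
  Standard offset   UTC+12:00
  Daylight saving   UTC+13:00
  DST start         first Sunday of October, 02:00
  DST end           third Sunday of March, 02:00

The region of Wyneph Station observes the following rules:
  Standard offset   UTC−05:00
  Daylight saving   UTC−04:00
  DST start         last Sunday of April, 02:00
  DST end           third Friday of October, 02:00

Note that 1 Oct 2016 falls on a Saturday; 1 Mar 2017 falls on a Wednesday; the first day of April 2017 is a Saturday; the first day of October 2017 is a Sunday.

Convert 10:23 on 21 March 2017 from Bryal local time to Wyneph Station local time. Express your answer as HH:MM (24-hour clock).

17:23

1 October 2016 is a Saturday, so the first Sunday is October 2.
1 March 2017 is a Wednesday, so the first Sunday is March 5 and the third is March 19.
21 March 2017 does not fall between 2 October 2016 and 19 March 2017, so daylight saving is not in effect and Bryal is at UTC+12:00.
10:23 Bryal − 12h = 22:23 UTC (rolling into the previous day, 20 March 2017).
1 April 2017 is a Saturday, so Sundays fall on 2, 9, 16, 23, 30; the last is April 30.
1 October 2017 is a Sunday, so the first Friday is October 6 and the third is October 20.
At the standard offset (UTC−05:00), 22:23 UTC − 5h = 17:23 Wyneph Station standard time.
Daylight saving runs 30 April – 20 October; the standard-time date in Wyneph Station, 20 March 2017, is outside that window, so Wyneph Station is on standard time at UTC−05:00.
22:23 UTC − 5h = 17:23 Wyneph Station.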